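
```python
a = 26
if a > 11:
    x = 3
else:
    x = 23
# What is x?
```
Trace:
  a=26
  a=26, x=3

Final answer: 3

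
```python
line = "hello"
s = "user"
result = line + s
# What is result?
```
Trace:
  line='hello'
  line='hello', s='user'
  line='hello', s='user', result='hellouser'

Final answer: 'hellouser'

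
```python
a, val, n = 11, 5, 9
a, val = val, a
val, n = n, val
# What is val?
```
Trace:
  a=11, val=5, n=9
  a=5, val=11, n=9
  a=5, val=9, n=11

Final answer: 9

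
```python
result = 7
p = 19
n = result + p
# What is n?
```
Trace:
  result=7
  result=7, p=19
  result=7, p=19, n=26

Final answer: 26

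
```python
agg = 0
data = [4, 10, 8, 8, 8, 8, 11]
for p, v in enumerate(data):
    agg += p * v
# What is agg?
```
Trace:
  agg=0
  agg=0, p=0, v=4
  agg=10, p=1, v=10
  agg=26, p=2, v=8
  agg=50, p=3, v=8
  agg=82, p=4, v=8
  agg=122, p=5, v=8
  agg=188, p=6, v=11

Final answer: 188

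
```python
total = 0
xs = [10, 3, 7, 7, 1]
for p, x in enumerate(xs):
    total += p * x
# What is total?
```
Trace:
  total=0
  total=0, p=0, x=10
  total=3, p=1, x=3
  total=17, p=2, x=7
  total=38, p=3, x=7
  total=42, p=4, x=1

Final answer: 42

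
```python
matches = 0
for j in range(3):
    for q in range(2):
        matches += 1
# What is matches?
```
Trace:
  matches=0
  matches=1, j=0, q=0
  matches=2, j=0, q=1
  matches=3, j=1, q=0
  matches=4, j=1, q=1
  matches=5, j=2, q=0
  matches=6, j=2, q=1

Final answer: 6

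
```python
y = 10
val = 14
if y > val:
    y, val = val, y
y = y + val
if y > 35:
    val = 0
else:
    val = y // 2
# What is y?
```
Trace:
  y=10
  y=10, val=14
  y=10, val=14
  y=24, val=14
  y=24, val=12

Final answer: 24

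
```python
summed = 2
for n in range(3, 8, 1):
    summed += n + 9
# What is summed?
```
Trace:
  summed=2
  summed=14, n=3
  summed=27, n=4
  summed=41, n=5
  summed=56, n=6
  summed=72, n=7

Final answer: 72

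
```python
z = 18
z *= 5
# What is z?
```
Trace:
  z=18
  z=90

Final answer: 90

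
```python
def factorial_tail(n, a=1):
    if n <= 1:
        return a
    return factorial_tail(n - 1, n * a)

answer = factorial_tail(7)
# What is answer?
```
Call trace:
factorial_tail(n=7, a=1)
  factorial_tail(n=6, a=7)
    factorial_tail(n=5, a=42)
      factorial_tail(n=4, a=210)
        factorial_tail(n=3, a=840)
          factorial_tail(n=2, a=2520)
            factorial_tail(n=1, a=5040)
            -> return 5040
          -> return 5040
        -> return 5040
      -> return 5040
    -> return 5040
  -> return 5040
-> return 5040

Final answer: 5040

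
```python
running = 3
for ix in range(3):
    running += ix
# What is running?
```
Trace:
  running=3
  running=3, ix=0
  running=4, ix=1
  running=6, ix=2

Final answer: 6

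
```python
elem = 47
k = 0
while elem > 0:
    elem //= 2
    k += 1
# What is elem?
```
Trace:
  elem=47
  elem=47, k=0
  elem=23, k=1
  elem=11, k=2
  elem=5, k=3
  elem=2, k=4
  elem=1, k=5
  elem=0, k=6

Final answer: 0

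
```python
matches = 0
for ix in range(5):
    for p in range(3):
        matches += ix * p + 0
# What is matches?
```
Trace:
  matches=0
  matches=0, ix=0, p=0
  matches=0, ix=0, p=1
  matches=0, ix=0, p=2
  matches=0, ix=1, p=0
  matches=1, ix=1, p=1
  matches=3, ix=1, p=2
  matches=3, ix=2, p=0
  matches=5, ix=2, p=1
  matches=9, ix=2, p=2
  matches=9, ix=3, p=0
  matches=12, ix=3, p=1
  matches=18, ix=3, p=2
  matches=18, ix=4, p=0
  matches=22, ix=4, p=1
  matches=30, ix=4, p=2

Final answer: 30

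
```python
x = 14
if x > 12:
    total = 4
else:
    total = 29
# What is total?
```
Trace:
  x=14
  x=14, total=4

Final answer: 4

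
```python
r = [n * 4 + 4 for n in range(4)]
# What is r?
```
Trace:
  n=0
  n=1
  n=2
  n=3
  r=[4, 8, 12, 16]

Final answer: [4, 8, 12, 16]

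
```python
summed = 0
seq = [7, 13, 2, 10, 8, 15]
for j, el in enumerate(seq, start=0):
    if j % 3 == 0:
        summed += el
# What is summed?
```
Trace:
  summed=0
  summed=7, j=0, el=7
  summed=7, j=1, el=13
  summed=7, j=2, el=2
  summed=17, j=3, el=10
  summed=17, j=4, el=8
  summed=17, j=5, el=15

Final answer: 17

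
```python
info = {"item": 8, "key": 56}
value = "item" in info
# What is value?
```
Trace:
  info={'item': 8, 'key': 56}
  info={'item': 8, 'key': 56}, value=True

Final answer: True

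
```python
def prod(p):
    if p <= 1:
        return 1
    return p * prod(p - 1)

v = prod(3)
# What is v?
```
Call trace:
prod(p=3)
  prod(p=2)
    prod(p=1)
    -> return 1
  -> return 2
-> return 6

Final answer: 6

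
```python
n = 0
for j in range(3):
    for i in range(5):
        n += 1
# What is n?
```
Trace:
  n=0
  n=1, j=0, i=0
  n=2, j=0, i=1
  n=3, j=0, i=2
  n=4, j=0, i=3
  n=5, j=0, i=4
  n=6, j=1, i=0
  n=7, j=1, i=1
  n=8, j=1, i=2
  n=9, j=1, i=3
  n=10, j=1, i=4
  n=11, j=2, i=0
  n=12, j=2, i=1
  n=13, j=2, i=2
  n=14, j=2, i=3
  n=15, j=2, i=4

Final answer: 15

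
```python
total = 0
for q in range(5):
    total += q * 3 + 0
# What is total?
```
Trace:
  total=0
  total=0, q=0
  total=3, q=1
  total=9, q=2
  total=18, q=3
  total=30, q=4

Final answer: 30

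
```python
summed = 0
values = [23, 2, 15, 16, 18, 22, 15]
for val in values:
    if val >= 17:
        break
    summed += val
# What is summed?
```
Trace:
  summed=0
  summed=0, val=23

Final answer: 0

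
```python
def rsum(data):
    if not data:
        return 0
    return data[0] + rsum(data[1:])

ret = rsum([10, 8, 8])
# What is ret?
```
Call trace:
rsum(data=[10, 8, 8])
  rsum(data=[8, 8])
    rsum(data=[8])
      rsum(data=[])
      -> return 0
    -> return 8
  -> return 16
-> return 26

Final answer: 26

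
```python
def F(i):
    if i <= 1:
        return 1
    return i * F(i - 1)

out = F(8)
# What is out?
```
Call trace:
F(i=8)
  F(i=7)
    F(i=6)
      F(i=5)
        F(i=4)
          F(i=3)
            F(i=2)
              F(i=1)
              -> return 1
            -> return 2
          -> return 6
        -> return 24
      -> return 120
    -> return 720
  -> return 5040
-> return 40320

Final answer: 40320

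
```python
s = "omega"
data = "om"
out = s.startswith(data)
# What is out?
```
Trace:
  s='omega'
  s='omega', data='om'
  s='omega', data='om', out=True

Final answer: True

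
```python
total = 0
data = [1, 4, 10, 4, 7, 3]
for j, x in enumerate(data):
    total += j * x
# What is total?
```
Trace:
  total=0
  total=0, j=0, x=1
  total=4, j=1, x=4
  total=24, j=2, x=10
  total=36, j=3, x=4
  total=64, j=4, x=7
  total=79, j=5, x=3

Final answer: 79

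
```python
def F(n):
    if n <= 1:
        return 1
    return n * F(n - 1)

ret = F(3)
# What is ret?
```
Call trace:
F(n=3)
  F(n=2)
    F(n=1)
    -> return 1
  -> return 2
-> return 6

Final answer: 6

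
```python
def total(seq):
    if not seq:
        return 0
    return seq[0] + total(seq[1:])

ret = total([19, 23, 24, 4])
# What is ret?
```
Call trace:
total(seq=[19, 23, 24, 4])
  total(seq=[23, 24, 4])
    total(seq=[24, 4])
      total(seq=[4])
        total(seq=[])
        -> return 0
      -> return 4
    -> return 28
  -> return 51
-> return 70

Final answer: 70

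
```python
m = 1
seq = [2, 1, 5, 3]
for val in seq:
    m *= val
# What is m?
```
Trace:
  m=1
  m=2, val=2
  m=2, val=1
  m=10, val=5
  m=30, val=3

Final answer: 30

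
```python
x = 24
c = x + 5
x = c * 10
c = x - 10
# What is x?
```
Trace:
  x=24
  x=24, c=29
  x=290, c=29
  x=290, c=280

Final answer: 290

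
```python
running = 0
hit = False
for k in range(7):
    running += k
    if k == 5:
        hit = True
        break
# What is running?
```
Trace:
  running=0
  running=0, hit=False
  running=0, hit=False, k=0
  running=1, hit=False, k=1
  running=3, hit=False, k=2
  running=6, hit=False, k=3
  running=10, hit=False, k=4
  running=15, hit=True, k=5

Final answer: 15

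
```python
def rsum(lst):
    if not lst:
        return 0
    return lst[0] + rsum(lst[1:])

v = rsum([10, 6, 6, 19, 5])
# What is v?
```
Call trace:
rsum(lst=[10, 6, 6, 19, 5])
  rsum(lst=[6, 6, 19, 5])
    rsum(lst=[6, 19, 5])
      rsum(lst=[19, 5])
        rsum(lst=[5])
          rsum(lst=[])
          -> return 0
        -> return 5
      -> return 24
    -> return 30
  -> return 36
-> return 46

Final answer: 46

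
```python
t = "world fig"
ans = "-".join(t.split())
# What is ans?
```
Trace:
  t='world fig'
  t='world fig', ans='world-fig'

Final answer: 'world-fig'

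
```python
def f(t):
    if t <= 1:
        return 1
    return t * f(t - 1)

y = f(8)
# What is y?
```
Call trace:
f(t=8)
  f(t=7)
    f(t=6)
      f(t=5)
        f(t=4)
          f(t=3)
            f(t=2)
              f(t=1)
              -> return 1
            -> return 2
          -> return 6
        -> return 24
      -> return 120
    -> return 720
  -> return 5040
-> return 40320

Final answer: 40320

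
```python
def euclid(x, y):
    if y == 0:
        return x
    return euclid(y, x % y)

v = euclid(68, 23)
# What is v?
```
Call trace:
euclid(x=68, y=23)
  euclid(x=23, y=22)
    euclid(x=22, y=1)
      euclid(x=1, y=0)
      -> return 1
    -> return 1
  -> return 1
-> return 1

Final answer: 1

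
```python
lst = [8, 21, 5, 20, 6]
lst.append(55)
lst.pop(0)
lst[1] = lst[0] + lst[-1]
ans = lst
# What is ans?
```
Trace:
  lst=[8, 21, 5, 20, 6]
  lst=[8, 21, 5, 20, 6, 55]
  lst=[21, 5, 20, 6, 55]
  lst=[21, 76, 20, 6, 55]
  lst=[21, 76, 20, 6, 55], ans=[21, 76, 20, 6, 55]

Final answer: [21, 76, 20, 6, 55]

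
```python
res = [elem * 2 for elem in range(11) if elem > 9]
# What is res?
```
Trace:
  elem=0
  elem=1
  elem=2
  elem=3
  elem=4
  elem=5
  elem=6
  elem=7
  elem=8
  elem=9
  elem=10
  res=[20]

Final answer: [20]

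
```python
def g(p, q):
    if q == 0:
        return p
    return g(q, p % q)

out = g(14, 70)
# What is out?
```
Call trace:
g(p=14, q=70)
  g(p=70, q=14)
    g(p=14, q=0)
    -> return 14
  -> return 14
-> return 14

Final answer: 14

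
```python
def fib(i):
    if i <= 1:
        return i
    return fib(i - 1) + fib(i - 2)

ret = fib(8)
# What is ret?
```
Call trace (a repeated sub-call is expanded the first time; later identical calls just restate its return value):
fib(i=8)
  fib(i=7)
    fib(i=6)
      fib(i=5)
        fib(i=4)
          fib(i=3)
            fib(i=2)
              fib(i=1)
              -> return 1
              fib(i=0)
              -> return 0
            -> return 1
            fib(i=1)
            -> return 1
          -> return 2
          fib(i=2) -> return 1  (same call as traced above)
        -> return 3
        fib(i=3) -> return 2  (same call as traced above)
      -> return 5
      fib(i=4) -> return 3  (same call as traced above)
    -> return 8
    fib(i=5) -> return 5  (same call as traced above)
  -> return 13
  fib(i=6) -> return 8  (same call as traced above)
-> return 21

Final answer: 21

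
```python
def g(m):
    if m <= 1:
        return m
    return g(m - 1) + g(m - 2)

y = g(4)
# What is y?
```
Call trace (a repeated sub-call is expanded the first time; later identical calls just restate its return value):
g(m=4)
  g(m=3)
    g(m=2)
      g(m=1)
      -> return 1
      g(m=0)
      -> return 0
    -> return 1
    g(m=1)
    -> return 1
  -> return 2
  g(m=2) -> return 1  (same call as traced above)
-> return 3

Final answer: 3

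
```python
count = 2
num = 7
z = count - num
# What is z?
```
Trace:
  count=2
  count=2, num=7
  count=2, num=7, z=-5

Final answer: -5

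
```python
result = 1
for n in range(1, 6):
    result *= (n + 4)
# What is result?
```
Trace:
  result=1
  result=5, n=1
  result=30, n=2
  result=210, n=3
  result=1680, n=4
  result=15120, n=5

Final answer: 15120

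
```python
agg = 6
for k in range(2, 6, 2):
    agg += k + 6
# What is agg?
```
Trace:
  agg=6
  agg=14, k=2
  agg=24, k=4

Final answer: 24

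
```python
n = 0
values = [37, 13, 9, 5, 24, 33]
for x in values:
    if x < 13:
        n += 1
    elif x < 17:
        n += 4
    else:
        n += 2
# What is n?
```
Trace:
  n=0
  n=2, x=37
  n=6, x=13
  n=7, x=9
  n=8, x=5
  n=10, x=24
  n=12, x=33

Final answer: 12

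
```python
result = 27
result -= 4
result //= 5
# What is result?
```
Trace:
  result=27
  result=23
  result=4

Final answer: 4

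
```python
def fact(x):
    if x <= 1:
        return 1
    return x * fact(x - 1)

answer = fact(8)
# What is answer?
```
Call trace:
fact(x=8)
  fact(x=7)
    fact(x=6)
      fact(x=5)
        fact(x=4)
          fact(x=3)
            fact(x=2)
              fact(x=1)
              -> return 1
            -> return 2
          -> return 6
        -> return 24
      -> return 120
    -> return 720
  -> return 5040
-> return 40320

Final answer: 40320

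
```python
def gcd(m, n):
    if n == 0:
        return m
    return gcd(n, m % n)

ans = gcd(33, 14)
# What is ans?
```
Call trace:
gcd(m=33, n=14)
  gcd(m=14, n=5)
    gcd(m=5, n=4)
      gcd(m=4, n=1)
        gcd(m=1, n=0)
        -> return 1
      -> return 1
    -> return 1
  -> return 1
-> return 1

Final answer: 1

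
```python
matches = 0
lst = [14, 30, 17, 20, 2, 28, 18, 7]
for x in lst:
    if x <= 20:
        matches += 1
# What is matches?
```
Trace:
  matches=0
  matches=1, x=14
  matches=1, x=30
  matches=2, x=17
  matches=3, x=20
  matches=4, x=2
  matches=4, x=28
  matches=5, x=18
  matches=6, x=7

Final answer: 6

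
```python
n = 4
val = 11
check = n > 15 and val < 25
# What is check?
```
Trace:
  n=4
  n=4, val=11
  n=4, val=11, check=False

Final answer: False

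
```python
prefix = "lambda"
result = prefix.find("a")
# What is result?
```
Trace:
  prefix='lambda'
  prefix='lambda', result=1

Final answer: 1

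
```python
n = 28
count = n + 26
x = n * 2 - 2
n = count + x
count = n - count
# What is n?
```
Trace:
  n=28
  n=28, count=54
  n=28, count=54, x=54
  n=108, count=54, x=54
  n=108, count=54, x=54

Final answer: 108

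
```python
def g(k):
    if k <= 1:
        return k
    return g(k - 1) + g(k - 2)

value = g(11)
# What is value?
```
Call trace (a repeated sub-call is expanded the first time; later identical calls just restate its return value):
g(k=11)
  g(k=10)
    g(k=9)
      g(k=8)
        g(k=7)
          g(k=6)
            g(k=5)
              g(k=4)
                g(k=3)
                  g(k=2)
                    g(k=1)
                    -> return 1
                    g(k=0)
                    -> return 0
                  -> return 1
                  g(k=1)
                  -> return 1
                -> return 2
                g(k=2) -> return 1  (same call as traced above)
              -> return 3
              g(k=3) -> return 2  (same call as traced above)
            -> return 5
            g(k=4) -> return 3  (same call as traced above)
          -> return 8
          g(k=5) -> return 5  (same call as traced above)
        -> return 13
        g(k=6) -> return 8  (same call as traced above)
      -> return 21
      g(k=7) -> return 13  (same call as traced above)
    -> return 34
    g(k=8) -> return 21  (same call as traced above)
  -> return 55
  g(k=9) -> return 34  (same call as traced above)
-> return 89

Final answer: 89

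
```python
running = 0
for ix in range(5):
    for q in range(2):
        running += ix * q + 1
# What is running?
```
Trace:
  running=0
  running=1, ix=0, q=0
  running=2, ix=0, q=1
  running=3, ix=1, q=0
  running=5, ix=1, q=1
  running=6, ix=2, q=0
  running=9, ix=2, q=1
  running=10, ix=3, q=0
  running=14, ix=3, q=1
  running=15, ix=4, q=0
  running=20, ix=4, q=1

Final answer: 20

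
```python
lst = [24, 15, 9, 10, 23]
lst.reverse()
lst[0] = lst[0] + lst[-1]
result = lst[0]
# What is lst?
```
Trace:
  lst=[24, 15, 9, 10, 23]
  lst=[23, 10, 9, 15, 24]
  lst=[47, 10, 9, 15, 24]
  lst=[47, 10, 9, 15, 24], result=47

Final answer: [47, 10, 9, 15, 24]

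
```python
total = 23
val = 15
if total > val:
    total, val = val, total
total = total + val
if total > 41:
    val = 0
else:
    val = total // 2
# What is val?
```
Trace:
  total=23
  total=23, val=15
  total=15, val=23
  total=38, val=23
  total=38, val=19

Final answer: 19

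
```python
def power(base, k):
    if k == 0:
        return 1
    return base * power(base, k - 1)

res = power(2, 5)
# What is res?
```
Call trace:
power(base=2, k=5)
  power(base=2, k=4)
    power(base=2, k=3)
      power(base=2, k=2)
        power(base=2, k=1)
          power(base=2, k=0)
          -> return 1
        -> return 2
      -> return 4
    -> return 8
  -> return 16
-> return 32

Final answer: 32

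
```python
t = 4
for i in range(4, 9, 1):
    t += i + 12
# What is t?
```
Trace:
  t=4
  t=20, i=4
  t=37, i=5
  t=55, i=6
  t=74, i=7
  t=94, i=8

Final answer: 94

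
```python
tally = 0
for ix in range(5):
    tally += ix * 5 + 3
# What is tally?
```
Trace:
  tally=0
  tally=3, ix=0
  tally=11, ix=1
  tally=24, ix=2
  tally=42, ix=3
  tally=65, ix=4

Final answer: 65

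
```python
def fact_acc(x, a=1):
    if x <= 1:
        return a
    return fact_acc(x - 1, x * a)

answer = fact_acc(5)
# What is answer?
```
Call trace:
fact_acc(x=5, a=1)
  fact_acc(x=4, a=5)
    fact_acc(x=3, a=20)
      fact_acc(x=2, a=60)
        fact_acc(x=1, a=120)
        -> return 120
      -> return 120
    -> return 120
  -> return 120
-> return 120

Final answer: 120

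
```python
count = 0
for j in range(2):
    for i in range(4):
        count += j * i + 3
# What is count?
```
Trace:
  count=0
  count=3, j=0, i=0
  count=6, j=0, i=1
  count=9, j=0, i=2
  count=12, j=0, i=3
  count=15, j=1, i=0
  count=19, j=1, i=1
  count=24, j=1, i=2
  count=30, j=1, i=3

Final answer: 30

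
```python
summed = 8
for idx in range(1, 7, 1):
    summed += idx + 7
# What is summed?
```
Trace:
  summed=8
  summed=16, idx=1
  summed=25, idx=2
  summed=35, idx=3
  summed=46, idx=4
  summed=58, idx=5
  summed=71, idx=6

Final answer: 71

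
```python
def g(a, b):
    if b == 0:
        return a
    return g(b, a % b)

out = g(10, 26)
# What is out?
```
Call trace:
g(a=10, b=26)
  g(a=26, b=10)
    g(a=10, b=6)
      g(a=6, b=4)
        g(a=4, b=2)
          g(a=2, b=0)
          -> return 2
        -> return 2
      -> return 2
    -> return 2
  -> return 2
-> return 2

Final answer: 2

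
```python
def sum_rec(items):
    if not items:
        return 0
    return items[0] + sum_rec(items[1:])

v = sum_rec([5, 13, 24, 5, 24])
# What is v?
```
Call trace:
sum_rec(items=[5, 13, 24, 5, 24])
  sum_rec(items=[13, 24, 5, 24])
    sum_rec(items=[24, 5, 24])
      sum_rec(items=[5, 24])
        sum_rec(items=[24])
          sum_rec(items=[])
          -> return 0
        -> return 24
      -> return 29
    -> return 53
  -> return 66
-> return 71

Final answer: 71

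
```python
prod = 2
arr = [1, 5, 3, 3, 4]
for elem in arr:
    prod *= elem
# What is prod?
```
Trace:
  prod=2
  prod=2, elem=1
  prod=10, elem=5
  prod=30, elem=3
  prod=90, elem=3
  prod=360, elem=4

Final answer: 360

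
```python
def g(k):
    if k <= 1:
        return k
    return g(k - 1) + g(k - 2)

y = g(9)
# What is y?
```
Call trace (a repeated sub-call is expanded the first time; later identical calls just restate its return value):
g(k=9)
  g(k=8)
    g(k=7)
      g(k=6)
        g(k=5)
          g(k=4)
            g(k=3)
              g(k=2)
                g(k=1)
                -> return 1
                g(k=0)
                -> return 0
              -> return 1
              g(k=1)
              -> return 1
            -> return 2
            g(k=2) -> return 1  (same call as traced above)
          -> return 3
          g(k=3) -> return 2  (same call as traced above)
        -> return 5
        g(k=4) -> return 3  (same call as traced above)
      -> return 8
      g(k=5) -> return 5  (same call as traced above)
    -> return 13
    g(k=6) -> return 8  (same call as traced above)
  -> return 21
  g(k=7) -> return 13  (same call as traced above)
-> return 34

Final answer: 34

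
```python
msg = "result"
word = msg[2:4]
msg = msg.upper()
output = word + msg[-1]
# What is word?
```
Trace:
  msg='result'
  msg='result', word='su'
  msg='RESULT', word='su'
  msg='RESULT', word='su', output='suT'

Final answer: 'su'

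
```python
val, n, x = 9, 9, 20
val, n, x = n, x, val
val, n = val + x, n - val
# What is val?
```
Trace:
  val=9, n=9, x=20
  val=9, n=20, x=9
  val=18, n=11, x=9

Final answer: 18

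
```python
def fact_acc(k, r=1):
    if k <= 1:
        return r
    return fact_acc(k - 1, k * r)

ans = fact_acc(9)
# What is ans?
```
Call trace:
fact_acc(k=9, r=1)
  fact_acc(k=8, r=9)
    fact_acc(k=7, r=72)
      fact_acc(k=6, r=504)
        fact_acc(k=5, r=3024)
          fact_acc(k=4, r=15120)
            fact_acc(k=3, r=60480)
              fact_acc(k=2, r=181440)
                fact_acc(k=1, r=362880)
                -> return 362880
              -> return 362880
            -> return 362880
          -> return 362880
        -> return 362880
      -> return 362880
    -> return 362880
  -> return 362880
-> return 362880

Final answer: 362880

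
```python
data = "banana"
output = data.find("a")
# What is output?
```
Trace:
  data='banana'
  data='banana', output=1

Final answer: 1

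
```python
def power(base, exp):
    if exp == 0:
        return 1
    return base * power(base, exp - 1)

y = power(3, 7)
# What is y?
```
Call trace:
power(base=3, exp=7)
  power(base=3, exp=6)
    power(base=3, exp=5)
      power(base=3, exp=4)
        power(base=3, exp=3)
          power(base=3, exp=2)
            power(base=3, exp=1)
              power(base=3, exp=0)
              -> return 1
            -> return 3
          -> return 9
        -> return 27
      -> return 81
    -> return 243
  -> return 729
-> return 2187

Final answer: 2187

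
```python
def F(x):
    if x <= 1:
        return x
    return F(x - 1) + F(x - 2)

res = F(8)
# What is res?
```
Call trace (a repeated sub-call is expanded the first time; later identical calls just restate its return value):
F(x=8)
  F(x=7)
    F(x=6)
      F(x=5)
        F(x=4)
          F(x=3)
            F(x=2)
              F(x=1)
              -> return 1
              F(x=0)
              -> return 0
            -> return 1
            F(x=1)
            -> return 1
          -> return 2
          F(x=2) -> return 1  (same call as traced above)
        -> return 3
        F(x=3) -> return 2  (same call as traced above)
      -> return 5
      F(x=4) -> return 3  (same call as traced above)
    -> return 8
    F(x=5) -> return 5  (same call as traced above)
  -> return 13
  F(x=6) -> return 8  (same call as traced above)
-> return 21

Final answer: 21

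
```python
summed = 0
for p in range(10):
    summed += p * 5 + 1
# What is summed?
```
Trace:
  summed=0
  summed=1, p=0
  summed=7, p=1
  summed=18, p=2
  summed=34, p=3
  summed=55, p=4
  summed=81, p=5
  summed=112, p=6
  summed=148, p=7
  summed=189, p=8
  summed=235, p=9

Final answer: 235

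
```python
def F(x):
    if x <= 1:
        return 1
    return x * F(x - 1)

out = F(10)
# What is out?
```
Call trace:
F(x=10)
  F(x=9)
    F(x=8)
      F(x=7)
        F(x=6)
          F(x=5)
            F(x=4)
              F(x=3)
                F(x=2)
                  F(x=1)
                  -> return 1
                -> return 2
              -> return 6
            -> return 24
          -> return 120
        -> return 720
      -> return 5040
    -> return 40320
  -> return 362880
-> return 3628800

Final answer: 3628800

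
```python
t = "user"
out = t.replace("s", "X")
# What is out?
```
Trace:
  t='user'
  t='user', out='uXer'

Final answer: 'uXer'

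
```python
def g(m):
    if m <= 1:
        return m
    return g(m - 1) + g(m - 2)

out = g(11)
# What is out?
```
Call trace (a repeated sub-call is expanded the first time; later identical calls just restate its return value):
g(m=11)
  g(m=10)
    g(m=9)
      g(m=8)
        g(m=7)
          g(m=6)
            g(m=5)
              g(m=4)
                g(m=3)
                  g(m=2)
                    g(m=1)
                    -> return 1
                    g(m=0)
                    -> return 0
                  -> return 1
                  g(m=1)
                  -> return 1
                -> return 2
                g(m=2) -> return 1  (same call as traced above)
              -> return 3
              g(m=3) -> return 2  (same call as traced above)
            -> return 5
            g(m=4) -> return 3  (same call as traced above)
          -> return 8
          g(m=5) -> return 5  (same call as traced above)
        -> return 13
        g(m=6) -> return 8  (same call as traced above)
      -> return 21
      g(m=7) -> return 13  (same call as traced above)
    -> return 34
    g(m=8) -> return 21  (same call as traced above)
  -> return 55
  g(m=9) -> return 34  (same call as traced above)
-> return 89

Final answer: 89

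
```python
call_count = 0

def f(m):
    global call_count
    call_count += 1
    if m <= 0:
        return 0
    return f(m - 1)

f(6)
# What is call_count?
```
Call trace:
f(m=6)
  f(m=5)
    f(m=4)
      f(m=3)
        f(m=2)
          f(m=1)
            f(m=0)
            -> return 0
          -> return 0
        -> return 0
      -> return 0
    -> return 0
  -> return 0
-> return 0

call_count is incremented once per call. f is entered once for each m = 6, 5, 4, 3, 2, 1, 0 (the m <= 0 call returns without recursing), i.e. 6 + 1 calls.
call_count = 7

Final answer: 7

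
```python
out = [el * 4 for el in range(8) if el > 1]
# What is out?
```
Trace:
  el=0
  el=1
  el=2
  el=3
  el=4
  el=5
  el=6
  el=7
  out=[8, 12, 16, 20, 24, 28]

Final answer: [8, 12, 16, 20, 24, 28]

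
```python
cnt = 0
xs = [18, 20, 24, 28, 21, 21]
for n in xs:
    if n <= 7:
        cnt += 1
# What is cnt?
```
Trace:
  cnt=0
  cnt=0, n=18
  cnt=0, n=20
  cnt=0, n=24
  cnt=0, n=28
  cnt=0, n=21
  cnt=0, n=21

Final answer: 0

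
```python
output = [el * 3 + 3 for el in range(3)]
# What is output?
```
Trace:
  el=0
  el=1
  el=2
  output=[3, 6, 9]

Final answer: [3, 6, 9]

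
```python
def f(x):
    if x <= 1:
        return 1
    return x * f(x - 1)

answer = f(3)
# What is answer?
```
Call trace:
f(x=3)
  f(x=2)
    f(x=1)
    -> return 1
  -> return 2
-> return 6

Final answer: 6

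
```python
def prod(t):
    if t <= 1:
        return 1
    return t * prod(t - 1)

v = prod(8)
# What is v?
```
Call trace:
prod(t=8)
  prod(t=7)
    prod(t=6)
      prod(t=5)
        prod(t=4)
          prod(t=3)
            prod(t=2)
              prod(t=1)
              -> return 1
            -> return 2
          -> return 6
        -> return 24
      -> return 120
    -> return 720
  -> return 5040
-> return 40320

Final answer: 40320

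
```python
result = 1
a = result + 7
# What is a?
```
Trace:
  result=1
  result=1, a=8

Final answer: 8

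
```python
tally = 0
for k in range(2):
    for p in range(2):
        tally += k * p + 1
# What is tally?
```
Trace:
  tally=0
  tally=1, k=0, p=0
  tally=2, k=0, p=1
  tally=3, k=1, p=0
  tally=5, k=1, p=1

Final answer: 5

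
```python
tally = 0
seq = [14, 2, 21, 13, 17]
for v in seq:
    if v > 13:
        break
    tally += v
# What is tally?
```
Trace:
  tally=0
  tally=0, v=14

Final answer: 0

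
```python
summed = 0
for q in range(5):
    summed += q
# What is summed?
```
Trace:
  summed=0
  summed=0, q=0
  summed=1, q=1
  summed=3, q=2
  summed=6, q=3
  summed=10, q=4

Final answer: 10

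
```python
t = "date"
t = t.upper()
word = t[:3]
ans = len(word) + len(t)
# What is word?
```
Trace:
  t='date'
  t='DATE'
  t='DATE', word='DAT'
  t='DATE', word='DAT', ans=7

Final answer: 'DAT'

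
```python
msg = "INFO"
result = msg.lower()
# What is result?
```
Trace:
  msg='INFO'
  msg='INFO', result='info'

Final answer: 'info'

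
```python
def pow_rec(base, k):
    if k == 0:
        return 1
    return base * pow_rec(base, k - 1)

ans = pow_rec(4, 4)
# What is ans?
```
Call trace:
pow_rec(base=4, k=4)
  pow_rec(base=4, k=3)
    pow_rec(base=4, k=2)
      pow_rec(base=4, k=1)
        pow_rec(base=4, k=0)
        -> return 1
      -> return 4
    -> return 16
  -> return 64
-> return 256

Final answer: 256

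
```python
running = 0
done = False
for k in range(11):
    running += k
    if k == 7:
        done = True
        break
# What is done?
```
Trace:
  running=0
  running=0, done=False
  running=0, done=False, k=0
  running=1, done=False, k=1
  running=3, done=False, k=2
  running=6, done=False, k=3
  running=10, done=False, k=4
  running=15, done=False, k=5
  running=21, done=False, k=6
  running=28, done=True, k=7

Final answer: True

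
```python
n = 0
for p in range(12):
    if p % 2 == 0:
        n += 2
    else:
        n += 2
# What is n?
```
Trace:
  n=0
  n=2, p=0
  n=4, p=1
  n=6, p=2
  n=8, p=3
  n=10, p=4
  n=12, p=5
  n=14, p=6
  n=16, p=7
  n=18, p=8
  n=20, p=9
  n=22, p=10
  n=24, p=11

Final answer: 24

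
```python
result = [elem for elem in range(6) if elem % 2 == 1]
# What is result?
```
Trace:
  elem=0
  elem=1
  elem=2
  elem=3
  elem=4
  elem=5
  result=[1, 3, 5]

Final answer: [1, 3, 5]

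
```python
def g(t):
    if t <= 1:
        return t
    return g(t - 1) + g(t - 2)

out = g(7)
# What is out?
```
Call trace (a repeated sub-call is expanded the first time; later identical calls just restate its return value):
g(t=7)
  g(t=6)
    g(t=5)
      g(t=4)
        g(t=3)
          g(t=2)
            g(t=1)
            -> return 1
            g(t=0)
            -> return 0
          -> return 1
          g(t=1)
          -> return 1
        -> return 2
        g(t=2) -> return 1  (same call as traced above)
      -> return 3
      g(t=3) -> return 2  (same call as traced above)
    -> return 5
    g(t=4) -> return 3  (same call as traced above)
  -> return 8
  g(t=5) -> return 5  (same call as traced above)
-> return 13

Final answer: 13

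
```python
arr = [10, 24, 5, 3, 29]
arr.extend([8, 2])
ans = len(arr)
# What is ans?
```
Trace:
  arr=[10, 24, 5, 3, 29]
  arr=[10, 24, 5, 3, 29, 8, 2]
  arr=[10, 24, 5, 3, 29, 8, 2], ans=7

Final answer: 7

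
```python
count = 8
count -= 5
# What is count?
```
Trace:
  count=8
  count=3

Final answer: 3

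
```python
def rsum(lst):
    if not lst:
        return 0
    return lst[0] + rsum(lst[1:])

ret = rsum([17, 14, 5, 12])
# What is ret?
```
Call trace:
rsum(lst=[17, 14, 5, 12])
  rsum(lst=[14, 5, 12])
    rsum(lst=[5, 12])
      rsum(lst=[12])
        rsum(lst=[])
        -> return 0
      -> return 12
    -> return 17
  -> return 31
-> return 48

Final answer: 48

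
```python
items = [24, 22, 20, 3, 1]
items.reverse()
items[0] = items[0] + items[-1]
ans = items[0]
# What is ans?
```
Trace:
  items=[24, 22, 20, 3, 1]
  items=[1, 3, 20, 22, 24]
  items=[25, 3, 20, 22, 24]
  items=[25, 3, 20, 22, 24], ans=25

Final answer: 25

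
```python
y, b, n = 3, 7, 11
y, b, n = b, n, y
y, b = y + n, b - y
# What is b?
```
Trace:
  y=3, b=7, n=11
  y=7, b=11, n=3
  y=10, b=4, n=3

Final answer: 4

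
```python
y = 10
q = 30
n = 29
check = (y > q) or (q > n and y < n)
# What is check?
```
Trace:
  y=10
  y=10, q=30
  y=10, q=30, n=29
  y=10, q=30, n=29, check=True

Final answer: True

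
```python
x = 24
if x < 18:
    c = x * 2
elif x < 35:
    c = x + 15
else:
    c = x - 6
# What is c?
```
Trace:
  x=24
  x=24, c=39

Final answer: 39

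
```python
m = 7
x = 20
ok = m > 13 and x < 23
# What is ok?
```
Trace:
  m=7
  m=7, x=20
  m=7, x=20, ok=False

Final answer: False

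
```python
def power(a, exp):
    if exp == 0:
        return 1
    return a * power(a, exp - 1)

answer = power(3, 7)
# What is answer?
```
Call trace:
power(a=3, exp=7)
  power(a=3, exp=6)
    power(a=3, exp=5)
      power(a=3, exp=4)
        power(a=3, exp=3)
          power(a=3, exp=2)
            power(a=3, exp=1)
              power(a=3, exp=0)
              -> return 1
            -> return 3
          -> return 9
        -> return 27
      -> return 81
    -> return 243
  -> return 729
-> return 2187

Final answer: 2187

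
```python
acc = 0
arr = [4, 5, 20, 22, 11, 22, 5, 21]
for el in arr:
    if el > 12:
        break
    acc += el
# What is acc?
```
Trace:
  acc=0
  acc=4, el=4
  acc=9, el=5
  acc=9, el=20

Final answer: 9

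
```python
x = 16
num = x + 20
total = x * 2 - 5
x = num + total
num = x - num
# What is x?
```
Trace:
  x=16
  x=16, num=36
  x=16, num=36, total=27
  x=63, num=36, total=27
  x=63, num=27, total=27

Final answer: 63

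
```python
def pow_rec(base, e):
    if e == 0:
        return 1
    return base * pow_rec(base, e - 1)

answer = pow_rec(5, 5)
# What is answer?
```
Call trace:
pow_rec(base=5, e=5)
  pow_rec(base=5, e=4)
    pow_rec(base=5, e=3)
      pow_rec(base=5, e=2)
        pow_rec(base=5, e=1)
          pow_rec(base=5, e=0)
          -> return 1
        -> return 5
      -> return 25
    -> return 125
  -> return 625
-> return 3125

Final answer: 3125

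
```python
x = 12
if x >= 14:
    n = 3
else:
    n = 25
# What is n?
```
Trace:
  x=12
  x=12, n=25

Final answer: 25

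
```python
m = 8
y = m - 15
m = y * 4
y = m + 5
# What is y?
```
Trace:
  m=8
  m=8, y=-7
  m=-28, y=-7
  m=-28, y=-23

Final answer: -23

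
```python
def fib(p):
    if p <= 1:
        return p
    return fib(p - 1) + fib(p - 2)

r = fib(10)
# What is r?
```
Call trace (a repeated sub-call is expanded the first time; later identical calls just restate its return value):
fib(p=10)
  fib(p=9)
    fib(p=8)
      fib(p=7)
        fib(p=6)
          fib(p=5)
            fib(p=4)
              fib(p=3)
                fib(p=2)
                  fib(p=1)
                  -> return 1
                  fib(p=0)
                  -> return 0
                -> return 1
                fib(p=1)
                -> return 1
              -> return 2
              fib(p=2) -> return 1  (same call as traced above)
            -> return 3
            fib(p=3) -> return 2  (same call as traced above)
          -> return 5
          fib(p=4) -> return 3  (same call as traced above)
        -> return 8
        fib(p=5) -> return 5  (same call as traced above)
      -> return 13
      fib(p=6) -> return 8  (same call as traced above)
    -> return 21
    fib(p=7) -> return 13  (same call as traced above)
  -> return 34
  fib(p=8) -> return 21  (same call as traced above)
-> return 55

Final answer: 55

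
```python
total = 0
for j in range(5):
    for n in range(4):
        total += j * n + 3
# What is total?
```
Trace:
  total=0
  total=3, j=0, n=0
  total=6, j=0, n=1
  total=9, j=0, n=2
  total=12, j=0, n=3
  total=15, j=1, n=0
  total=19, j=1, n=1
  total=24, j=1, n=2
  total=30, j=1, n=3
  total=33, j=2, n=0
  total=38, j=2, n=1
  total=45, j=2, n=2
  total=54, j=2, n=3
  total=57, j=3, n=0
  total=63, j=3, n=1
  total=72, j=3, n=2
  total=84, j=3, n=3
  total=87, j=4, n=0
  total=94, j=4, n=1
  total=105, j=4, n=2
  total=120, j=4, n=3

Final answer: 120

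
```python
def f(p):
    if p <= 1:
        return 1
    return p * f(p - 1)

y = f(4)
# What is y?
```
Call trace:
f(p=4)
  f(p=3)
    f(p=2)
      f(p=1)
      -> return 1
    -> return 2
  -> return 6
-> return 24

Final answer: 24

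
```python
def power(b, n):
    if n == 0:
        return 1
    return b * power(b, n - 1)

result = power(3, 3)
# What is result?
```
Call trace:
power(b=3, n=3)
  power(b=3, n=2)
    power(b=3, n=1)
      power(b=3, n=0)
      -> return 1
    -> return 3
  -> return 9
-> return 27

Final answer: 27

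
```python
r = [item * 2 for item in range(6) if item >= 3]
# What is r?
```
Trace:
  item=0
  item=1
  item=2
  item=3
  item=4
  item=5
  r=[6, 8, 10]

Final answer: [6, 8, 10]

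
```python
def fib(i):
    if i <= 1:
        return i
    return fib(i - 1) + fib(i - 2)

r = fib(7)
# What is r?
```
Call trace (a repeated sub-call is expanded the first time; later identical calls just restate its return value):
fib(i=7)
  fib(i=6)
    fib(i=5)
      fib(i=4)
        fib(i=3)
          fib(i=2)
            fib(i=1)
            -> return 1
            fib(i=0)
            -> return 0
          -> return 1
          fib(i=1)
          -> return 1
        -> return 2
        fib(i=2) -> return 1  (same call as traced above)
      -> return 3
      fib(i=3) -> return 2  (same call as traced above)
    -> return 5
    fib(i=4) -> return 3  (same call as traced above)
  -> return 8
  fib(i=5) -> return 5  (same call as traced above)
-> return 13

Final answer: 13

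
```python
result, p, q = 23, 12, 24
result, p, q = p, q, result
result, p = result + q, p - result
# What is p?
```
Trace:
  result=23, p=12, q=24
  result=12, p=24, q=23
  result=35, p=12, q=23

Final answer: 12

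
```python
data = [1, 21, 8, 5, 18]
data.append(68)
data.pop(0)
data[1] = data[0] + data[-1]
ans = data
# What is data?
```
Trace:
  data=[1, 21, 8, 5, 18]
  data=[1, 21, 8, 5, 18, 68]
  data=[21, 8, 5, 18, 68]
  data=[21, 89, 5, 18, 68]
  data=[21, 89, 5, 18, 68], ans=[21, 89, 5, 18, 68]

Final answer: [21, 89, 5, 18, 68]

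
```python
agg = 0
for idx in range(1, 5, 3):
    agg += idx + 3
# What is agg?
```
Trace:
  agg=0
  agg=4, idx=1
  agg=11, idx=4

Final answer: 11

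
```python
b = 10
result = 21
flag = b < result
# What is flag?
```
Trace:
  b=10
  b=10, result=21
  b=10, result=21, flag=True

Final answer: True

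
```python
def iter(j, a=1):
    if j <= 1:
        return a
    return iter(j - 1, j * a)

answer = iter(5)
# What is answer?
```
Call trace:
iter(j=5, a=1)
  iter(j=4, a=5)
    iter(j=3, a=20)
      iter(j=2, a=60)
        iter(j=1, a=120)
        -> return 120
      -> return 120
    -> return 120
  -> return 120
-> return 120

Final answer: 120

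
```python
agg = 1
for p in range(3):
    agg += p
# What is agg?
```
Trace:
  agg=1
  agg=1, p=0
  agg=2, p=1
  agg=4, p=2

Final answer: 4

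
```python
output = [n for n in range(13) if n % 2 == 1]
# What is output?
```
Trace:
  n=0
  n=1
  n=2
  n=3
  n=4
  n=5
  n=6
  n=7
  n=8
  n=9
  n=10
  n=11
  n=12
  output=[1, 3, 5, 7, 9, 11]

Final answer: [1, 3, 5, 7, 9, 11]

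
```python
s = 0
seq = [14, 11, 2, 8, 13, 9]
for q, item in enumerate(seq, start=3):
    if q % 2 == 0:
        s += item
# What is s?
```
Trace:
  s=0
  s=0, q=3, item=14
  s=11, q=4, item=11
  s=11, q=5, item=2
  s=19, q=6, item=8
  s=19, q=7, item=13
  s=28, q=8, item=9

Final answer: 28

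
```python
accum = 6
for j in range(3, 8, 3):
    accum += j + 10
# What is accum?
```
Trace:
  accum=6
  accum=19, j=3
  accum=35, j=6

Final answer: 35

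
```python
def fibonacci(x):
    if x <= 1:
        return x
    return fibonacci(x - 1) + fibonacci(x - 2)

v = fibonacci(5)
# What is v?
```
Call trace (a repeated sub-call is expanded the first time; later identical calls just restate its return value):
fibonacci(x=5)
  fibonacci(x=4)
    fibonacci(x=3)
      fibonacci(x=2)
        fibonacci(x=1)
        -> return 1
        fibonacci(x=0)
        -> return 0
      -> return 1
      fibonacci(x=1)
      -> return 1
    -> return 2
    fibonacci(x=2) -> return 1  (same call as traced above)
  -> return 3
  fibonacci(x=3) -> return 2  (same call as traced above)
-> return 5

Final answer: 5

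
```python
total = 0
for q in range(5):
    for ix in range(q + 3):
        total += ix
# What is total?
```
Trace:
  total=0
  total=0, q=0, ix=0
  total=1, q=0, ix=1
  total=3, q=0, ix=2
  total=3, q=1, ix=0
  total=4, q=1, ix=1
  total=6, q=1, ix=2
  total=9, q=1, ix=3
  total=9, q=2, ix=0
  total=10, q=2, ix=1
  total=12, q=2, ix=2
  total=15, q=2, ix=3
  total=19, q=2, ix=4
  total=19, q=3, ix=0
  total=20, q=3, ix=1
  total=22, q=3, ix=2
  total=25, q=3, ix=3
  total=29, q=3, ix=4
  total=34, q=3, ix=5
  total=34, q=4, ix=0
  total=35, q=4, ix=1
  total=37, q=4, ix=2
  total=40, q=4, ix=3
  total=44, q=4, ix=4
  total=49, q=4, ix=5
  total=55, q=4, ix=6

Final answer: 55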